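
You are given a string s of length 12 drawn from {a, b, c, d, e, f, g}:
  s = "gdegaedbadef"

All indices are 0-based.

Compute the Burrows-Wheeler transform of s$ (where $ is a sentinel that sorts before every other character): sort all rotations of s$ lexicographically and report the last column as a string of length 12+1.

rank  rotation       last
    0  $gdegaedbadef  f
    1  adef$gdegaedb  b
    2  aedbadef$gdeg  g
    3  badef$gdegaed  d
    4  dbadef$gdegae  e
    5  def$gdegaedba  a
    6  degaedbadef$g  g
    7  edbadef$gdega  a
    8  ef$gdegaedbad  d
    9  egaedbadef$gd  d
   10  f$gdegaedbade  e
   11  gaedbadef$gde  e
   12  gdegaedbadef$  $

fbgdeagaddee$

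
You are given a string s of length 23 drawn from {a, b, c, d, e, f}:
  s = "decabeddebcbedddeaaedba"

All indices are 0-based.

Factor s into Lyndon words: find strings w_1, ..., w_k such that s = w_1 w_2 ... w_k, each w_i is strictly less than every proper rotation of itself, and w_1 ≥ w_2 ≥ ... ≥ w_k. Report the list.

["de", "c", "abeddebcbeddde", "aaedb", "a"]

emit factor 1: 'de' (i=0, period=2)
emit factor 2: 'c' (i=2, period=1)
emit factor 3: 'abeddebcbeddde' (i=3, period=14)
emit factor 4: 'aaedb' (i=17, period=5)
emit factor 5: 'a' (i=22, period=1)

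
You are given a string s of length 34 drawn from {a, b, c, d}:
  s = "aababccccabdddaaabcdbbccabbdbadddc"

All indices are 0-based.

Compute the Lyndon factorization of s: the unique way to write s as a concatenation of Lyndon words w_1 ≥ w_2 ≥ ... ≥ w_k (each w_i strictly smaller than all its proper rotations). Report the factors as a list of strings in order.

emit factor 1: 'aababccccabddd' (i=0, period=14)
emit factor 2: 'aaabcdbbccabbdbadddc' (i=14, period=20)

["aababccccabddd", "aaabcdbbccabbdbadddc"]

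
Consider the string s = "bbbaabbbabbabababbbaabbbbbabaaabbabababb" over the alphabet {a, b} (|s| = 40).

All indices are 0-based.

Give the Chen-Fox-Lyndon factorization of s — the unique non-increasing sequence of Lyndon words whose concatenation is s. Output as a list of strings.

emit factor 1: 'b' (i=0, period=1)
emit factor 2: 'b' (i=1, period=1)
emit factor 3: 'b' (i=2, period=1)
emit factor 4: 'aabbbabbabababbbaabbbbbab' (i=3, period=25)
emit factor 5: 'aaabbabababb' (i=28, period=12)

["b", "b", "b", "aabbbabbabababbbaabbbbbab", "aaabbabababb"]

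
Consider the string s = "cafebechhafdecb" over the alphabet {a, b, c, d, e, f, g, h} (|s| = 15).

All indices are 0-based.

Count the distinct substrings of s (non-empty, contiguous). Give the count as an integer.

rank | idx | suffix
   0 |   9 | afdecb
   1 |   1 | afebechhafdecb
   2 |  14 | b
   3 |   4 | bechhafdecb
   4 |   0 | cafebechhafdecb
   5 |  13 | cb
   6 |   6 | chhafdecb
   7 |  11 | decb
   8 |   3 | ebechhafdecb
   9 |  12 | ecb
  10 |   5 | echhafdecb
  11 |  10 | fdecb
  12 |   2 | febechhafdecb
  13 |   8 | hafdecb
  14 |   7 | hhafdecb

SA = [9, 1, 14, 4, 0, 13, 6, 11, 3, 12, 5, 10, 2, 8, 7]
rank  pair      lcp
   1  s[9:],s[1:]  2  'af'
   2  s[1:],s[14:]  0  ''
   3  s[14:],s[4:]  1  'b'
   4  s[4:],s[0:]  0  ''
   5  s[0:],s[13:]  1  'c'
   6  s[13:],s[6:]  1  'c'
   7  s[6:],s[11:]  0  ''
   8  s[11:],s[3:]  0  ''
   9  s[3:],s[12:]  1  'e'
  10  s[12:],s[5:]  2  'ec'
  11  s[5:],s[10:]  0  ''
  12  s[10:],s[2:]  1  'f'
  13  s[2:],s[8:]  0  ''
  14  s[8:],s[7:]  1  'h'

n(n+1)/2 = 15·16/2 = 120
Σ LCP = 0 + 2 + 0 + 1 + 0 + 1 + 1 + 0 + 0 + 1 + 2 + 0 + 1 + 0 + 1 = 10
distinct = 120 − 10 = 110

110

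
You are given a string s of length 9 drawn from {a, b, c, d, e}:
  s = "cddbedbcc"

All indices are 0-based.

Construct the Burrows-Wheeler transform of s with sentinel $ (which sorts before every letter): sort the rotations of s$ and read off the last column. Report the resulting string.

cddcb$edcb

rank  rotation    last
    0  $cddbedbcc  c
    1  bcc$cddbed  d
    2  bedbcc$cdd  d
    3  c$cddbedbc  c
    4  cc$cddbedb  b
    5  cddbedbcc$  $
    6  dbcc$cddbe  e
    7  dbedbcc$cd  d
    8  ddbedbcc$c  c
    9  edbcc$cddb  b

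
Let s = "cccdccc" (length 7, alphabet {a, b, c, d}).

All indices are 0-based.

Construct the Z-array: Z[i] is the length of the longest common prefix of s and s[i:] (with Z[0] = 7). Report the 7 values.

Z[0]=7
i=1: i≥r, start 0; Z[1]=2 grow→box=[1,3)
i=2: min(r-i=1, Z[1]=2)=1; Z[2]=1
i=3: i≥r, start 0; Z[3]=0
i=4: i≥r, start 0; Z[4]=3 grow→box=[4,7)
i=5: min(r-i=2, Z[1]=2)=2; Z[5]=2
i=6: min(r-i=1, Z[2]=1)=1; Z[6]=1

[7, 2, 1, 0, 3, 2, 1]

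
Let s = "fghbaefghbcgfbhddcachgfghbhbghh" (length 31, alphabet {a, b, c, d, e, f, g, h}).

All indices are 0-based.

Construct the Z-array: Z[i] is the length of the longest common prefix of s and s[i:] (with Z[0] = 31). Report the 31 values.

Z[0]=31
i=1: outside box; Z[1]=0
i=2: outside box; Z[2]=0
i=3: outside box; Z[3]=0
i=4: outside box; Z[4]=0
i=5: outside box; Z[5]=0
i=6: outside box; Z[6]=4 extend→box=[6,10)
i=7: min(r-i=3, Z[1]=0)=0; Z[7]=0
i=8: min(r-i=2, Z[2]=0)=0; Z[8]=0
i=9: min(r-i=1, Z[3]=0)=0; Z[9]=0
i=10: outside box; Z[10]=0
i=11: outside box; Z[11]=0
i=12: outside box; Z[12]=1 extend→box=[12,13)
i=13: outside box; Z[13]=0
i=14: outside box; Z[14]=0
i=15: outside box; Z[15]=0
i=16: outside box; Z[16]=0
i=17: outside box; Z[17]=0
i=18: outside box; Z[18]=0
i=19: outside box; Z[19]=0
i=20: outside box; Z[20]=0
i=21: outside box; Z[21]=0
i=22: outside box; Z[22]=4 extend→box=[22,26)
i=23: min(r-i=3, Z[1]=0)=0; Z[23]=0
i=24: min(r-i=2, Z[2]=0)=0; Z[24]=0
i=25: min(r-i=1, Z[3]=0)=0; Z[25]=0
i=26: outside box; Z[26]=0
i=27: outside box; Z[27]=0
i=28: outside box; Z[28]=0
i=29: outside box; Z[29]=0
i=30: outside box; Z[30]=0

[31, 0, 0, 0, 0, 0, 4, 0, 0, 0, 0, 0, 1, 0, 0, 0, 0, 0, 0, 0, 0, 0, 4, 0, 0, 0, 0, 0, 0, 0, 0]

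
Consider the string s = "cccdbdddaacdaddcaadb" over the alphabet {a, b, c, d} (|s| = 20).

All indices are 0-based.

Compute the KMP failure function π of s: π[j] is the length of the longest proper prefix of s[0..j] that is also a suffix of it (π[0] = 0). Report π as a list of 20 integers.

π[0] = 0
j=1 s[j]='c': π[1]=1 (border 'c')
j=2 s[j]='c': π[2]=2 (border 'cc')
j=3 s[j]='d': k: 2→1→0; π[3]=0 (border '')
j=4 s[j]='b': π[4]=0 (border '')
j=5 s[j]='d': π[5]=0 (border '')
j=6 s[j]='d': π[6]=0 (border '')
j=7 s[j]='d': π[7]=0 (border '')
j=8 s[j]='a': π[8]=0 (border '')
j=9 s[j]='a': π[9]=0 (border '')
j=10 s[j]='c': π[10]=1 (border 'c')
j=11 s[j]='d': k: 1→0; π[11]=0 (border '')
j=12 s[j]='a': π[12]=0 (border '')
j=13 s[j]='d': π[13]=0 (border '')
j=14 s[j]='d': π[14]=0 (border '')
j=15 s[j]='c': π[15]=1 (border 'c')
j=16 s[j]='a': k: 1→0; π[16]=0 (border '')
j=17 s[j]='a': π[17]=0 (border '')
j=18 s[j]='d': π[18]=0 (border '')
j=19 s[j]='b': π[19]=0 (border '')

[0, 1, 2, 0, 0, 0, 0, 0, 0, 0, 1, 0, 0, 0, 0, 1, 0, 0, 0, 0]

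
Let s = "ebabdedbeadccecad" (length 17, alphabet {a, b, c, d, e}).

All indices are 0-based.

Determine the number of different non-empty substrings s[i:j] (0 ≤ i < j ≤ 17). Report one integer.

140

sorted suffixes:
  #0 SA[0]=2  'abdedbeadccecad'
  #1 SA[1]=15  'ad'
  #2 SA[2]=9  'adccecad'
  #3 SA[3]=1  'babdedbeadccecad'
  #4 SA[4]=3  'bdedbeadccecad'
  #5 SA[5]=7  'beadccecad'
  #6 SA[6]=14  'cad'
  #7 SA[7]=11  'ccecad'
  #8 SA[8]=12  'cecad'
  #9 SA[9]=16  'd'
  #10 SA[10]=6  'dbeadccecad'
  #11 SA[11]=10  'dccecad'
  #12 SA[12]=4  'dedbeadccecad'
  #13 SA[13]=8  'eadccecad'
  #14 SA[14]=0  'ebabdedbeadccecad'
  #15 SA[15]=13  'ecad'
  #16 SA[16]=5  'edbeadccecad'

SA = [2, 15, 9, 1, 3, 7, 14, 11, 12, 16, 6, 10, 4, 8, 0, 13, 5]
i: (SA[i-1],SA[i]) lcp shared
  1: (2,15) 1 'a'
  2: (15,9) 2 'ad'
  3: (9,1) 0 ''
  4: (1,3) 1 'b'
  5: (3,7) 1 'b'
  6: (7,14) 0 ''
  7: (14,11) 1 'c'
  8: (11,12) 1 'c'
  9: (12,16) 0 ''
  10: (16,6) 1 'd'
  11: (6,10) 1 'd'
  12: (10,4) 1 'd'
  13: (4,8) 0 ''
  14: (8,0) 1 'e'
  15: (0,13) 1 'e'
  16: (13,5) 1 'e'

n(n+1)/2 = 17·18/2 = 153
Σ LCP = 0 + 1 + 2 + 0 + 1 + 1 + 0 + 1 + 1 + 0 + 1 + 1 + 1 + 0 + 1 + 1 + 1 = 13
distinct = 153 − 13 = 140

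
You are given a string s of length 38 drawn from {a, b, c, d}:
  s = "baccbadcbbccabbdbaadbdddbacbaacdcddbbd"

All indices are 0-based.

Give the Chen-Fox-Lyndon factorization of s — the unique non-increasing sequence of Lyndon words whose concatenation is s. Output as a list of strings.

["b", "accbadcbbcc", "abbdb", "aadbdddbacb", "aacdcddbbd"]

emit factor 1: 'b' (i=0, period=1)
emit factor 2: 'accbadcbbcc' (i=1, period=11)
emit factor 3: 'abbdb' (i=12, period=5)
emit factor 4: 'aadbdddbacb' (i=17, period=11)
emit factor 5: 'aacdcddbbd' (i=28, period=10)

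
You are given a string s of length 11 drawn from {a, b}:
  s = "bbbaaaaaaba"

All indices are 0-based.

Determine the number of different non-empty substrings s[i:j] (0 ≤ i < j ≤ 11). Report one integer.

45

rank→(start, suffix):
  0 → (10, 'a')
  1 → (3, 'aaaaaaba')
  2 → (4, 'aaaaaba')
  3 → (5, 'aaaaba')
  4 → (6, 'aaaba')
  5 → (7, 'aaba')
  6 → (8, 'aba')
  7 → (9, 'ba')
  8 → (2, 'baaaaaaba')
  9 → (1, 'bbaaaaaaba')
  10 → (0, 'bbbaaaaaaba')

SA = [10, 3, 4, 5, 6, 7, 8, 9, 2, 1, 0]
[i] adj suffixes → lcp
  [1] 10/3 → 1 ('a')
  [2] 3/4 → 5 ('aaaaa')
  [3] 4/5 → 4 ('aaaa')
  [4] 5/6 → 3 ('aaa')
  [5] 6/7 → 2 ('aa')
  [6] 7/8 → 1 ('a')
  [7] 8/9 → 0 ('')
  [8] 9/2 → 2 ('ba')
  [9] 2/1 → 1 ('b')
  [10] 1/0 → 2 ('bb')

n(n+1)/2 = 11·12/2 = 66
Σ LCP = 0 + 1 + 5 + 4 + 3 + 2 + 1 + 0 + 2 + 1 + 2 = 21
distinct = 66 − 21 = 45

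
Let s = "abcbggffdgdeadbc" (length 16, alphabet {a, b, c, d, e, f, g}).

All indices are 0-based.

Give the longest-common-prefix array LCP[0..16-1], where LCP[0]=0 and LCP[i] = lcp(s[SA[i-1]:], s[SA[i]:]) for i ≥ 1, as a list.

[0, 1, 0, 2, 1, 0, 1, 0, 1, 1, 0, 0, 1, 0, 1, 1]

sorted suffixes:
  #0 SA[0]=0  'abcbggffdgdeadbc'
  #1 SA[1]=12  'adbc'
  #2 SA[2]=14  'bc'
  #3 SA[3]=1  'bcbggffdgdeadbc'
  #4 SA[4]=3  'bggffdgdeadbc'
  #5 SA[5]=15  'c'
  #6 SA[6]=2  'cbggffdgdeadbc'
  #7 SA[7]=13  'dbc'
  #8 SA[8]=10  'deadbc'
  #9 SA[9]=8  'dgdeadbc'
  #10 SA[10]=11  'eadbc'
  #11 SA[11]=7  'fdgdeadbc'
  #12 SA[12]=6  'ffdgdeadbc'
  #13 SA[13]=9  'gdeadbc'
  #14 SA[14]=5  'gffdgdeadbc'
  #15 SA[15]=4  'ggffdgdeadbc'

SA = [0, 12, 14, 1, 3, 15, 2, 13, 10, 8, 11, 7, 6, 9, 5, 4]
i: (SA[i-1],SA[i]) lcp shared
  1: (0,12) 1 'a'
  2: (12,14) 0 ''
  3: (14,1) 2 'bc'
  4: (1,3) 1 'b'
  5: (3,15) 0 ''
  6: (15,2) 1 'c'
  7: (2,13) 0 ''
  8: (13,10) 1 'd'
  9: (10,8) 1 'd'
  10: (8,11) 0 ''
  11: (11,7) 0 ''
  12: (7,6) 1 'f'
  13: (6,9) 0 ''
  14: (9,5) 1 'g'
  15: (5,4) 1 'g'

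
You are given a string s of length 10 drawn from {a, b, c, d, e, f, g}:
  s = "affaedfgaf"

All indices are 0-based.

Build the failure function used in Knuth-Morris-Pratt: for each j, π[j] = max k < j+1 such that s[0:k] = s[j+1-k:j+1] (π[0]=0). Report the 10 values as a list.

π[0] = 0
j=1 s[j]='f': π[1]=0 (border '')
j=2 s[j]='f': π[2]=0 (border '')
j=3 s[j]='a': π[3]=1 (border 'a')
j=4 s[j]='e': k: 1→0; π[4]=0 (border '')
j=5 s[j]='d': π[5]=0 (border '')
j=6 s[j]='f': π[6]=0 (border '')
j=7 s[j]='g': π[7]=0 (border '')
j=8 s[j]='a': π[8]=1 (border 'a')
j=9 s[j]='f': π[9]=2 (border 'af')

[0, 0, 0, 1, 0, 0, 0, 0, 1, 2]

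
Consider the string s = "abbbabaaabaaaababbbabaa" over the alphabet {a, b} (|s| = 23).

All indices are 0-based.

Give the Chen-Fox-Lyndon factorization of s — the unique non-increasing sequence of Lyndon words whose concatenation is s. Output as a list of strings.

["abbb", "ab", "aaab", "aaaababbbab", "a", "a"]

emit factor 1: 'abbb' (i=0, period=4)
emit factor 2: 'ab' (i=4, period=2)
emit factor 3: 'aaab' (i=6, period=4)
emit factor 4: 'aaaababbbab' (i=10, period=11)
emit factor 5: 'a' (i=21, period=1)
emit factor 6: 'a' (i=22, period=1)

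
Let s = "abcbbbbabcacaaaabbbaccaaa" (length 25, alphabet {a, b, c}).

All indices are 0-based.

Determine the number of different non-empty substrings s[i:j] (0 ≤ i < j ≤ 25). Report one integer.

rank | idx | suffix
   0 |  24 | a
   1 |  23 | aa
   2 |  22 | aaa
   3 |  12 | aaaabbbaccaaa
   4 |  13 | aaabbbaccaaa
   5 |  14 | aabbbaccaaa
   6 |  15 | abbbaccaaa
   7 |   7 | abcacaaaabbbaccaaa
   8 |   0 | abcbbbbabcacaaaabbbaccaaa
   9 |  10 | acaaaabbbaccaaa
  10 |  19 | accaaa
  11 |   6 | babcacaaaabbbaccaaa
  12 |  18 | baccaaa
  13 |   5 | bbabcacaaaabbbaccaaa
  14 |  17 | bbaccaaa
  15 |   4 | bbbabcacaaaabbbaccaaa
  16 |  16 | bbbaccaaa
  17 |   3 | bbbbabcacaaaabbbaccaaa
  18 |   8 | bcacaaaabbbaccaaa
  19 |   1 | bcbbbbabcacaaaabbbaccaaa
  20 |  21 | caaa
  21 |  11 | caaaabbbaccaaa
  22 |   9 | cacaaaabbbaccaaa
  23 |   2 | cbbbbabcacaaaabbbaccaaa
  24 |  20 | ccaaa

SA = [24, 23, 22, 12, 13, 14, 15, 7, 0, 10, 19, 6, 18, 5, 17, 4, 16, 3, 8, 1, 21, 11, 9, 2, 20]
rank  pair      lcp
   1  s[24:],s[23:]  1  'a'
   2  s[23:],s[22:]  2  'aa'
   3  s[22:],s[12:]  3  'aaa'
   4  s[12:],s[13:]  3  'aaa'
   5  s[13:],s[14:]  2  'aa'
   6  s[14:],s[15:]  1  'a'
   7  s[15:],s[7:]  2  'ab'
   8  s[7:],s[0:]  3  'abc'
   9  s[0:],s[10:]  1  'a'
  10  s[10:],s[19:]  2  'ac'
  11  s[19:],s[6:]  0  ''
  12  s[6:],s[18:]  2  'ba'
  13  s[18:],s[5:]  1  'b'
  14  s[5:],s[17:]  3  'bba'
  15  s[17:],s[4:]  2  'bb'
  16  s[4:],s[16:]  4  'bbba'
  17  s[16:],s[3:]  3  'bbb'
  18  s[3:],s[8:]  1  'b'
  19  s[8:],s[1:]  2  'bc'
  20  s[1:],s[21:]  0  ''
  21  s[21:],s[11:]  4  'caaa'
  22  s[11:],s[9:]  2  'ca'
  23  s[9:],s[2:]  1  'c'
  24  s[2:],s[20:]  1  'c'

n(n+1)/2 = 25·26/2 = 325
Σ LCP = 0 + 1 + 2 + 3 + 3 + 2 + 1 + 2 + 3 + 1 + 2 + 0 + 2 + 1 + 3 + 2 + 4 + 3 + 1 + 2 + 0 + 4 + 2 + 1 + 1 = 46
distinct = 325 − 46 = 279

279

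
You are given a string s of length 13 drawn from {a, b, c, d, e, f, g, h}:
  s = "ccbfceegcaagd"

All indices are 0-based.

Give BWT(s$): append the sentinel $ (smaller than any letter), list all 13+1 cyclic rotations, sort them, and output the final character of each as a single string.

dcacgc$fgcebea

rank  rotation        last
    0  $ccbfceegcaagd  d
    1  aagd$ccbfceegc  c
    2  agd$ccbfceegca  a
    3  bfceegcaagd$cc  c
    4  caagd$ccbfceeg  g
    5  cbfceegcaagd$c  c
    6  ccbfceegcaagd$  $
    7  ceegcaagd$ccbf  f
    8  d$ccbfceegcaag  g
    9  eegcaagd$ccbfc  c
   10  egcaagd$ccbfce  e
   11  fceegcaagd$ccb  b
   12  gcaagd$ccbfcee  e
   13  gd$ccbfceegcaa  a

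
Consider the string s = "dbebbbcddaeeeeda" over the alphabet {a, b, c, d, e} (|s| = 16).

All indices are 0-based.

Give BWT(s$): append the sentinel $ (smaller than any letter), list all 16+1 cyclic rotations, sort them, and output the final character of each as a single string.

addebbdbed$cbeeea

rank  rotation           last
    0  $dbebbbcddaeeeeda  a
    1  a$dbebbbcddaeeeed  d
    2  aeeeeda$dbebbbcdd  d
    3  bbbcddaeeeeda$dbe  e
    4  bbcddaeeeeda$dbeb  b
    5  bcddaeeeeda$dbebb  b
    6  bebbbcddaeeeeda$d  d
    7  cddaeeeeda$dbebbb  b
    8  da$dbebbbcddaeeee  e
    9  daeeeeda$dbebbbcd  d
   10  dbebbbcddaeeeeda$  $
   11  ddaeeeeda$dbebbbc  c
   12  ebbbcddaeeeeda$db  b
   13  eda$dbebbbcddaeee  e
   14  eeda$dbebbbcddaee  e
   15  eeeda$dbebbbcddae  e
   16  eeeeda$dbebbbcdda  a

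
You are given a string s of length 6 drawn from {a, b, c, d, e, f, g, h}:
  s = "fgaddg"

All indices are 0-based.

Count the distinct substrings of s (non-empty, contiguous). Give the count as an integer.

19

rank→(start, suffix):
  0 → (2, 'addg')
  1 → (3, 'ddg')
  2 → (4, 'dg')
  3 → (0, 'fgaddg')
  4 → (5, 'g')
  5 → (1, 'gaddg')

SA = [2, 3, 4, 0, 5, 1]
i: (SA[i-1],SA[i]) lcp shared
  1: (2,3) 0 ''
  2: (3,4) 1 'd'
  3: (4,0) 0 ''
  4: (0,5) 0 ''
  5: (5,1) 1 'g'

n(n+1)/2 = 6·7/2 = 21
Σ LCP = 0 + 0 + 1 + 0 + 0 + 1 = 2
distinct = 21 − 2 = 19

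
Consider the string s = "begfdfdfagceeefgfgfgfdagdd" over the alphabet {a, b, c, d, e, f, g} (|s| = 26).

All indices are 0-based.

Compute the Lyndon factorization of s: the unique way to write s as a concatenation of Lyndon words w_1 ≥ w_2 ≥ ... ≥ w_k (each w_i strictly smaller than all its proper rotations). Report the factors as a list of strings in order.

["begfdfdf", "agceeefgfgfgfdagdd"]

emit factor 1: 'begfdfdf' (i=0, period=8)
emit factor 2: 'agceeefgfgfgfdagdd' (i=8, period=18)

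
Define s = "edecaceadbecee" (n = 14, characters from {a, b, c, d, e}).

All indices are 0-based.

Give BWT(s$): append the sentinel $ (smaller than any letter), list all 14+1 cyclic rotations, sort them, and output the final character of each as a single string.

ecedeaeaeecdb$c

rank  rotation         last
    0  $edecaceadbecee  e
    1  aceadbecee$edec  c
    2  adbecee$edecace  e
    3  becee$edecacead  d
    4  caceadbecee$ede  e
    5  ceadbecee$edeca  a
    6  cee$edecaceadbe  e
    7  dbecee$edecacea  a
    8  decaceadbecee$e  e
    9  e$edecaceadbece  e
   10  eadbecee$edecac  c
   11  ecaceadbecee$ed  d
   12  ecee$edecaceadb  b
   13  edecaceadbecee$  $
   14  ee$edecaceadbec  c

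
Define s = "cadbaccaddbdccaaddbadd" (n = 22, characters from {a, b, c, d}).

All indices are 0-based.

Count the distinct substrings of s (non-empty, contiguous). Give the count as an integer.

217

rank | idx | suffix
   0 |  14 | aaddbadd
   1 |   4 | accaddbdccaaddbadd
   2 |   1 | adbaccaddbdccaaddbadd
   3 |  19 | add
   4 |  15 | addbadd
   5 |   7 | addbdccaaddbadd
   6 |   3 | baccaddbdccaaddbadd
   7 |  18 | badd
   8 |  10 | bdccaaddbadd
   9 |  13 | caaddbadd
  10 |   0 | cadbaccaddbdccaaddbadd
  11 |   6 | caddbdccaaddbadd
  12 |  12 | ccaaddbadd
  13 |   5 | ccaddbdccaaddbadd
  14 |  21 | d
  15 |   2 | dbaccaddbdccaaddbadd
  16 |  17 | dbadd
  17 |   9 | dbdccaaddbadd
  18 |  11 | dccaaddbadd
  19 |  20 | dd
  20 |  16 | ddbadd
  21 |   8 | ddbdccaaddbadd

SA = [14, 4, 1, 19, 15, 7, 3, 18, 10, 13, 0, 6, 12, 5, 21, 2, 17, 9, 11, 20, 16, 8]
[i] adj suffixes → lcp
  [1] 14/4 → 1 ('a')
  [2] 4/1 → 1 ('a')
  [3] 1/19 → 2 ('ad')
  [4] 19/15 → 3 ('add')
  [5] 15/7 → 4 ('addb')
  [6] 7/3 → 0 ('')
  [7] 3/18 → 2 ('ba')
  [8] 18/10 → 1 ('b')
  [9] 10/13 → 0 ('')
  [10] 13/0 → 2 ('ca')
  [11] 0/6 → 3 ('cad')
  [12] 6/12 → 1 ('c')
  [13] 12/5 → 3 ('cca')
  [14] 5/21 → 0 ('')
  [15] 21/2 → 1 ('d')
  [16] 2/17 → 3 ('dba')
  [17] 17/9 → 2 ('db')
  [18] 9/11 → 1 ('d')
  [19] 11/20 → 1 ('d')
  [20] 20/16 → 2 ('dd')
  [21] 16/8 → 3 ('ddb')

n(n+1)/2 = 22·23/2 = 253
Σ LCP = 0 + 1 + 1 + 2 + 3 + 4 + 0 + 2 + 1 + 0 + 2 + 3 + 1 + 3 + 0 + 1 + 3 + 2 + 1 + 1 + 2 + 3 = 36
distinct = 253 − 36 = 217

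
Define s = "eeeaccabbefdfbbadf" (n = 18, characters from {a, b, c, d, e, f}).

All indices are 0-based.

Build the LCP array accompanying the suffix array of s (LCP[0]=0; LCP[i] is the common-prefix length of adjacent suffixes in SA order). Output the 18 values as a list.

[0, 1, 1, 0, 1, 2, 1, 0, 1, 0, 2, 0, 1, 2, 1, 0, 1, 1]

sorted suffixes:
  #0 SA[0]=6  'abbefdfbbadf'
  #1 SA[1]=3  'accabbefdfbbadf'
  #2 SA[2]=15  'adf'
  #3 SA[3]=14  'badf'
  #4 SA[4]=13  'bbadf'
  #5 SA[5]=7  'bbefdfbbadf'
  #6 SA[6]=8  'befdfbbadf'
  #7 SA[7]=5  'cabbefdfbbadf'
  #8 SA[8]=4  'ccabbefdfbbadf'
  #9 SA[9]=16  'df'
  #10 SA[10]=11  'dfbbadf'
  #11 SA[11]=2  'eaccabbefdfbbadf'
  #12 SA[12]=1  'eeaccabbefdfbbadf'
  #13 SA[13]=0  'eeeaccabbefdfbbadf'
  #14 SA[14]=9  'efdfbbadf'
  #15 SA[15]=17  'f'
  #16 SA[16]=12  'fbbadf'
  #17 SA[17]=10  'fdfbbadf'

SA = [6, 3, 15, 14, 13, 7, 8, 5, 4, 16, 11, 2, 1, 0, 9, 17, 12, 10]
i: (SA[i-1],SA[i]) lcp shared
  1: (6,3) 1 'a'
  2: (3,15) 1 'a'
  3: (15,14) 0 ''
  4: (14,13) 1 'b'
  5: (13,7) 2 'bb'
  6: (7,8) 1 'b'
  7: (8,5) 0 ''
  8: (5,4) 1 'c'
  9: (4,16) 0 ''
  10: (16,11) 2 'df'
  11: (11,2) 0 ''
  12: (2,1) 1 'e'
  13: (1,0) 2 'ee'
  14: (0,9) 1 'e'
  15: (9,17) 0 ''
  16: (17,12) 1 'f'
  17: (12,10) 1 'f'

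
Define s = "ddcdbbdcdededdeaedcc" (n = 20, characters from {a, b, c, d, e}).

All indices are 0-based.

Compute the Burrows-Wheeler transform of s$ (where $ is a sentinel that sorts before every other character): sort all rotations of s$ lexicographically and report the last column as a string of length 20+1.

cedbcdddcedb$edecdadd

rank  rotation               last
    0  $ddcdbbdcdededdeaedcc  c
    1  aedcc$ddcdbbdcdededde  e
    2  bbdcdededdeaedcc$ddcd  d
    3  bdcdededdeaedcc$ddcdb  b
    4  c$ddcdbbdcdededdeaedc  c
    5  cc$ddcdbbdcdededdeaed  d
    6  cdbbdcdededdeaedcc$dd  d
    7  cdededdeaedcc$ddcdbbd  d
    8  dbbdcdededdeaedcc$ddc  c
    9  dcc$ddcdbbdcdededdeae  e
   10  dcdbbdcdededdeaedcc$d  d
   11  dcdededdeaedcc$ddcdbb  b
   12  ddcdbbdcdededdeaedcc$  $
   13  ddeaedcc$ddcdbbdcdede  e
   14  deaedcc$ddcdbbdcdeded  d
   15  deddeaedcc$ddcdbbdcde  e
   16  dededdeaedcc$ddcdbbdc  c
   17  eaedcc$ddcdbbdcdededd  d
   18  edcc$ddcdbbdcdededdea  a
   19  eddeaedcc$ddcdbbdcded  d
   20  ededdeaedcc$ddcdbbdcd  d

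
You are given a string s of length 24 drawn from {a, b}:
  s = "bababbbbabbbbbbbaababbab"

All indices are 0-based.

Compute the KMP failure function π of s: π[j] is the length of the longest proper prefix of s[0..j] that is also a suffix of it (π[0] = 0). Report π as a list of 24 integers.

[0, 0, 1, 2, 3, 1, 1, 1, 2, 3, 1, 1, 1, 1, 1, 1, 2, 0, 1, 2, 3, 1, 2, 3]

π[0] = 0
j=1 s[j]='a': π[1]=0 (border '')
j=2 s[j]='b': π[2]=1 (border 'b')
j=3 s[j]='a': π[3]=2 (border 'ba')
j=4 s[j]='b': π[4]=3 (border 'bab')
j=5 s[j]='b': k: 3→1→0; π[5]=1 (border 'b')
j=6 s[j]='b': k: 1→0; π[6]=1 (border 'b')
j=7 s[j]='b': k: 1→0; π[7]=1 (border 'b')
j=8 s[j]='a': π[8]=2 (border 'ba')
j=9 s[j]='b': π[9]=3 (border 'bab')
j=10 s[j]='b': k: 3→1→0; π[10]=1 (border 'b')
j=11 s[j]='b': k: 1→0; π[11]=1 (border 'b')
j=12 s[j]='b': k: 1→0; π[12]=1 (border 'b')
j=13 s[j]='b': k: 1→0; π[13]=1 (border 'b')
j=14 s[j]='b': k: 1→0; π[14]=1 (border 'b')
j=15 s[j]='b': k: 1→0; π[15]=1 (border 'b')
j=16 s[j]='a': π[16]=2 (border 'ba')
j=17 s[j]='a': k: 2→0; π[17]=0 (border '')
j=18 s[j]='b': π[18]=1 (border 'b')
j=19 s[j]='a': π[19]=2 (border 'ba')
j=20 s[j]='b': π[20]=3 (border 'bab')
j=21 s[j]='b': k: 3→1→0; π[21]=1 (border 'b')
j=22 s[j]='a': π[22]=2 (border 'ba')
j=23 s[j]='b': π[23]=3 (border 'bab')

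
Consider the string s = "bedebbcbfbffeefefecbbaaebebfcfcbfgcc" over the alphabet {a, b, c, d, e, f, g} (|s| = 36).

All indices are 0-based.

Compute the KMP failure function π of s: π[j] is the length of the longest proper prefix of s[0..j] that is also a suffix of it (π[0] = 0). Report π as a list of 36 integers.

π[0] = 0
j=1 s[j]='e': π[1]=0 (border '')
j=2 s[j]='d': π[2]=0 (border '')
j=3 s[j]='e': π[3]=0 (border '')
j=4 s[j]='b': π[4]=1 (border 'b')
j=5 s[j]='b': k: 1→0; π[5]=1 (border 'b')
j=6 s[j]='c': k: 1→0; π[6]=0 (border '')
j=7 s[j]='b': π[7]=1 (border 'b')
j=8 s[j]='f': k: 1→0; π[8]=0 (border '')
j=9 s[j]='b': π[9]=1 (border 'b')
j=10 s[j]='f': k: 1→0; π[10]=0 (border '')
j=11 s[j]='f': π[11]=0 (border '')
j=12 s[j]='e': π[12]=0 (border '')
j=13 s[j]='e': π[13]=0 (border '')
j=14 s[j]='f': π[14]=0 (border '')
j=15 s[j]='e': π[15]=0 (border '')
j=16 s[j]='f': π[16]=0 (border '')
j=17 s[j]='e': π[17]=0 (border '')
j=18 s[j]='c': π[18]=0 (border '')
j=19 s[j]='b': π[19]=1 (border 'b')
j=20 s[j]='b': k: 1→0; π[20]=1 (border 'b')
j=21 s[j]='a': k: 1→0; π[21]=0 (border '')
j=22 s[j]='a': π[22]=0 (border '')
j=23 s[j]='e': π[23]=0 (border '')
j=24 s[j]='b': π[24]=1 (border 'b')
j=25 s[j]='e': π[25]=2 (border 'be')
j=26 s[j]='b': k: 2→0; π[26]=1 (border 'b')
j=27 s[j]='f': k: 1→0; π[27]=0 (border '')
j=28 s[j]='c': π[28]=0 (border '')
j=29 s[j]='f': π[29]=0 (border '')
j=30 s[j]='c': π[30]=0 (border '')
j=31 s[j]='b': π[31]=1 (border 'b')
j=32 s[j]='f': k: 1→0; π[32]=0 (border '')
j=33 s[j]='g': π[33]=0 (border '')
j=34 s[j]='c': π[34]=0 (border '')
j=35 s[j]='c': π[35]=0 (border '')

[0, 0, 0, 0, 1, 1, 0, 1, 0, 1, 0, 0, 0, 0, 0, 0, 0, 0, 0, 1, 1, 0, 0, 0, 1, 2, 1, 0, 0, 0, 0, 1, 0, 0, 0, 0]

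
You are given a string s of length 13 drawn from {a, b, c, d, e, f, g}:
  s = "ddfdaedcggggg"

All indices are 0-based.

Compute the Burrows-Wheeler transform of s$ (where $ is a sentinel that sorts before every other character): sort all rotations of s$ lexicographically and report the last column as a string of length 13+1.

gddfe$dadggggc

rank  rotation        last
    0  $ddfdaedcggggg  g
    1  aedcggggg$ddfd  d
    2  cggggg$ddfdaed  d
    3  daedcggggg$ddf  f
    4  dcggggg$ddfdae  e
    5  ddfdaedcggggg$  $
    6  dfdaedcggggg$d  d
    7  edcggggg$ddfda  a
    8  fdaedcggggg$dd  d
    9  g$ddfdaedcgggg  g
   10  gg$ddfdaedcggg  g
   11  ggg$ddfdaedcgg  g
   12  gggg$ddfdaedcg  g
   13  ggggg$ddfdaedc  c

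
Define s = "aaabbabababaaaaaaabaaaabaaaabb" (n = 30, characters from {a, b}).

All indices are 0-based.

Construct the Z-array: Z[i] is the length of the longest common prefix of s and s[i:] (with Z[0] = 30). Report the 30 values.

Z[0]=30
i=1: i≥r, start 0; Z[1]=2 grow→box=[1,3)
i=2: min(r-i=1, Z[1]=2)=1; Z[2]=1
i=3: i≥r, start 0; Z[3]=0
i=4: i≥r, start 0; Z[4]=0
i=5: i≥r, start 0; Z[5]=1 grow→box=[5,6)
i=6: i≥r, start 0; Z[6]=0
i=7: i≥r, start 0; Z[7]=1 grow→box=[7,8)
i=8: i≥r, start 0; Z[8]=0
i=9: i≥r, start 0; Z[9]=1 grow→box=[9,10)
i=10: i≥r, start 0; Z[10]=0
i=11: i≥r, start 0; Z[11]=3 grow→box=[11,14)
i=12: min(r-i=2, Z[1]=2)=2; Z[12]=3 grow→box=[12,15)
i=13: min(r-i=2, Z[1]=2)=2; Z[13]=3 grow→box=[13,16)
i=14: min(r-i=2, Z[1]=2)=2; Z[14]=3 grow→box=[14,17)
i=15: min(r-i=2, Z[1]=2)=2; Z[15]=4 grow→box=[15,19)
i=16: min(r-i=3, Z[1]=2)=2; Z[16]=2
i=17: min(r-i=2, Z[2]=1)=1; Z[17]=1
i=18: min(r-i=1, Z[3]=0)=0; Z[18]=0
i=19: i≥r, start 0; Z[19]=3 grow→box=[19,22)
i=20: min(r-i=2, Z[1]=2)=2; Z[20]=4 grow→box=[20,24)
i=21: min(r-i=3, Z[1]=2)=2; Z[21]=2
i=22: min(r-i=2, Z[2]=1)=1; Z[22]=1
i=23: min(r-i=1, Z[3]=0)=0; Z[23]=0
i=24: i≥r, start 0; Z[24]=3 grow→box=[24,27)
i=25: min(r-i=2, Z[1]=2)=2; Z[25]=5 grow→box=[25,30)
i=26: min(r-i=4, Z[1]=2)=2; Z[26]=2
i=27: min(r-i=3, Z[2]=1)=1; Z[27]=1
i=28: min(r-i=2, Z[3]=0)=0; Z[28]=0
i=29: min(r-i=1, Z[4]=0)=0; Z[29]=0

[30, 2, 1, 0, 0, 1, 0, 1, 0, 1, 0, 3, 3, 3, 3, 4, 2, 1, 0, 3, 4, 2, 1, 0, 3, 5, 2, 1, 0, 0]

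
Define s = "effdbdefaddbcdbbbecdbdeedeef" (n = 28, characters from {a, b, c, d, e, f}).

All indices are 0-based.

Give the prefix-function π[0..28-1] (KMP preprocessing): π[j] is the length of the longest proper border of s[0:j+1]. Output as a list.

[0, 0, 0, 0, 0, 0, 1, 2, 0, 0, 0, 0, 0, 0, 0, 0, 0, 1, 0, 0, 0, 0, 1, 1, 0, 1, 1, 2]

π[0] = 0
j=1 s[j]='f': π[1]=0 (border '')
j=2 s[j]='f': π[2]=0 (border '')
j=3 s[j]='d': π[3]=0 (border '')
j=4 s[j]='b': π[4]=0 (border '')
j=5 s[j]='d': π[5]=0 (border '')
j=6 s[j]='e': π[6]=1 (border 'e')
j=7 s[j]='f': π[7]=2 (border 'ef')
j=8 s[j]='a': k: 2→0; π[8]=0 (border '')
j=9 s[j]='d': π[9]=0 (border '')
j=10 s[j]='d': π[10]=0 (border '')
j=11 s[j]='b': π[11]=0 (border '')
j=12 s[j]='c': π[12]=0 (border '')
j=13 s[j]='d': π[13]=0 (border '')
j=14 s[j]='b': π[14]=0 (border '')
j=15 s[j]='b': π[15]=0 (border '')
j=16 s[j]='b': π[16]=0 (border '')
j=17 s[j]='e': π[17]=1 (border 'e')
j=18 s[j]='c': k: 1→0; π[18]=0 (border '')
j=19 s[j]='d': π[19]=0 (border '')
j=20 s[j]='b': π[20]=0 (border '')
j=21 s[j]='d': π[21]=0 (border '')
j=22 s[j]='e': π[22]=1 (border 'e')
j=23 s[j]='e': k: 1→0; π[23]=1 (border 'e')
j=24 s[j]='d': k: 1→0; π[24]=0 (border '')
j=25 s[j]='e': π[25]=1 (border 'e')
j=26 s[j]='e': k: 1→0; π[26]=1 (border 'e')
j=27 s[j]='f': π[27]=2 (border 'ef')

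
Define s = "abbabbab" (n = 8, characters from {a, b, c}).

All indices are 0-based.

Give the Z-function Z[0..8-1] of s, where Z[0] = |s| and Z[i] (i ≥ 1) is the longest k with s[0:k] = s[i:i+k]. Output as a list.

[8, 0, 0, 5, 0, 0, 2, 0]

Z[0]=8
i=1: outside box; Z[1]=0
i=2: outside box; Z[2]=0
i=3: outside box; Z[3]=5 extend→box=[3,8)
i=4: min(r-i=4, Z[1]=0)=0; Z[4]=0
i=5: min(r-i=3, Z[2]=0)=0; Z[5]=0
i=6: min(r-i=2, Z[3]=5)=2; Z[6]=2
i=7: min(r-i=1, Z[4]=0)=0; Z[7]=0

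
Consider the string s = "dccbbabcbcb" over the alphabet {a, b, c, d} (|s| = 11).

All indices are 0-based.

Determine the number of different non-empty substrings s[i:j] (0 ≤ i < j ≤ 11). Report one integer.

sorted suffixes:
  #0 SA[0]=5  'abcbcb'
  #1 SA[1]=10  'b'
  #2 SA[2]=4  'babcbcb'
  #3 SA[3]=3  'bbabcbcb'
  #4 SA[4]=8  'bcb'
  #5 SA[5]=6  'bcbcb'
  #6 SA[6]=9  'cb'
  #7 SA[7]=2  'cbbabcbcb'
  #8 SA[8]=7  'cbcb'
  #9 SA[9]=1  'ccbbabcbcb'
  #10 SA[10]=0  'dccbbabcbcb'

SA = [5, 10, 4, 3, 8, 6, 9, 2, 7, 1, 0]
i: (SA[i-1],SA[i]) lcp shared
  1: (5,10) 0 ''
  2: (10,4) 1 'b'
  3: (4,3) 1 'b'
  4: (3,8) 1 'b'
  5: (8,6) 3 'bcb'
  6: (6,9) 0 ''
  7: (9,2) 2 'cb'
  8: (2,7) 2 'cb'
  9: (7,1) 1 'c'
  10: (1,0) 0 ''

n(n+1)/2 = 11·12/2 = 66
Σ LCP = 0 + 0 + 1 + 1 + 1 + 3 + 0 + 2 + 2 + 1 + 0 = 11
distinct = 66 − 11 = 55

55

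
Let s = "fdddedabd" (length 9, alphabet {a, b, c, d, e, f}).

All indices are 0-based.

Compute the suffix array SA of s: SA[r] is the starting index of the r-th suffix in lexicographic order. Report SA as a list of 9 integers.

sorted suffixes:
  #0 SA[0]=6  'abd'
  #1 SA[1]=7  'bd'
  #2 SA[2]=8  'd'
  #3 SA[3]=5  'dabd'
  #4 SA[4]=1  'dddedabd'
  #5 SA[5]=2  'ddedabd'
  #6 SA[6]=3  'dedabd'
  #7 SA[7]=4  'edabd'
  #8 SA[8]=0  'fdddedabd'

[6, 7, 8, 5, 1, 2, 3, 4, 0]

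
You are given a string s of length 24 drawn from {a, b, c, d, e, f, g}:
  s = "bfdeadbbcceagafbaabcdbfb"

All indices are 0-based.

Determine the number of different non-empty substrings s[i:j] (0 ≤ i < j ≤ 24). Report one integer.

278

sorted suffixes:
  #0 SA[0]=16  'aabcdbfb'
  #1 SA[1]=17  'abcdbfb'
  #2 SA[2]=4  'adbbcceagafbaabcdbfb'
  #3 SA[3]=13  'afbaabcdbfb'
  #4 SA[4]=11  'agafbaabcdbfb'
  #5 SA[5]=23  'b'
  #6 SA[6]=15  'baabcdbfb'
  #7 SA[7]=6  'bbcceagafbaabcdbfb'
  #8 SA[8]=7  'bcceagafbaabcdbfb'
  #9 SA[9]=18  'bcdbfb'
  #10 SA[10]=21  'bfb'
  #11 SA[11]=0  'bfdeadbbcceagafbaabcdbfb'
  #12 SA[12]=8  'cceagafbaabcdbfb'
  #13 SA[13]=19  'cdbfb'
  #14 SA[14]=9  'ceagafbaabcdbfb'
  #15 SA[15]=5  'dbbcceagafbaabcdbfb'
  #16 SA[16]=20  'dbfb'
  #17 SA[17]=2  'deadbbcceagafbaabcdbfb'
  #18 SA[18]=3  'eadbbcceagafbaabcdbfb'
  #19 SA[19]=10  'eagafbaabcdbfb'
  #20 SA[20]=22  'fb'
  #21 SA[21]=14  'fbaabcdbfb'
  #22 SA[22]=1  'fdeadbbcceagafbaabcdbfb'
  #23 SA[23]=12  'gafbaabcdbfb'

SA = [16, 17, 4, 13, 11, 23, 15, 6, 7, 18, 21, 0, 8, 19, 9, 5, 20, 2, 3, 10, 22, 14, 1, 12]
rank  pair      lcp
   1  s[16:],s[17:]  1  'a'
   2  s[17:],s[4:]  1  'a'
   3  s[4:],s[13:]  1  'a'
   4  s[13:],s[11:]  1  'a'
   5  s[11:],s[23:]  0  ''
   6  s[23:],s[15:]  1  'b'
   7  s[15:],s[6:]  1  'b'
   8  s[6:],s[7:]  1  'b'
   9  s[7:],s[18:]  2  'bc'
  10  s[18:],s[21:]  1  'b'
  11  s[21:],s[0:]  2  'bf'
  12  s[0:],s[8:]  0  ''
  13  s[8:],s[19:]  1  'c'
  14  s[19:],s[9:]  1  'c'
  15  s[9:],s[5:]  0  ''
  16  s[5:],s[20:]  2  'db'
  17  s[20:],s[2:]  1  'd'
  18  s[2:],s[3:]  0  ''
  19  s[3:],s[10:]  2  'ea'
  20  s[10:],s[22:]  0  ''
  21  s[22:],s[14:]  2  'fb'
  22  s[14:],s[1:]  1  'f'
  23  s[1:],s[12:]  0  ''

n(n+1)/2 = 24·25/2 = 300
Σ LCP = 0 + 1 + 1 + 1 + 1 + 0 + 1 + 1 + 1 + 2 + 1 + 2 + 0 + 1 + 1 + 0 + 2 + 1 + 0 + 2 + 0 + 2 + 1 + 0 = 22
distinct = 300 − 22 = 278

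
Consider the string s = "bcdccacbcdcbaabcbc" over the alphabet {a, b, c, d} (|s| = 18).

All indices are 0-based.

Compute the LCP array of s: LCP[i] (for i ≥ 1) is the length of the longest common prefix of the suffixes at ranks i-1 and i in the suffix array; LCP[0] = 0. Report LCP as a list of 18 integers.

sorted suffixes:
  #0 SA[0]=12  'aabcbc'
  #1 SA[1]=13  'abcbc'
  #2 SA[2]=5  'acbcdcbaabcbc'
  #3 SA[3]=11  'baabcbc'
  #4 SA[4]=16  'bc'
  #5 SA[5]=14  'bcbc'
  #6 SA[6]=7  'bcdcbaabcbc'
  #7 SA[7]=0  'bcdccacbcdcbaabcbc'
  #8 SA[8]=17  'c'
  #9 SA[9]=4  'cacbcdcbaabcbc'
  #10 SA[10]=10  'cbaabcbc'
  #11 SA[11]=15  'cbc'
  #12 SA[12]=6  'cbcdcbaabcbc'
  #13 SA[13]=3  'ccacbcdcbaabcbc'
  #14 SA[14]=8  'cdcbaabcbc'
  #15 SA[15]=1  'cdccacbcdcbaabcbc'
  #16 SA[16]=9  'dcbaabcbc'
  #17 SA[17]=2  'dccacbcdcbaabcbc'

SA = [12, 13, 5, 11, 16, 14, 7, 0, 17, 4, 10, 15, 6, 3, 8, 1, 9, 2]
i: (SA[i-1],SA[i]) lcp shared
  1: (12,13) 1 'a'
  2: (13,5) 1 'a'
  3: (5,11) 0 ''
  4: (11,16) 1 'b'
  5: (16,14) 2 'bc'
  6: (14,7) 2 'bc'
  7: (7,0) 4 'bcdc'
  8: (0,17) 0 ''
  9: (17,4) 1 'c'
  10: (4,10) 1 'c'
  11: (10,15) 2 'cb'
  12: (15,6) 3 'cbc'
  13: (6,3) 1 'c'
  14: (3,8) 1 'c'
  15: (8,1) 3 'cdc'
  16: (1,9) 0 ''
  17: (9,2) 2 'dc'

[0, 1, 1, 0, 1, 2, 2, 4, 0, 1, 1, 2, 3, 1, 1, 3, 0, 2]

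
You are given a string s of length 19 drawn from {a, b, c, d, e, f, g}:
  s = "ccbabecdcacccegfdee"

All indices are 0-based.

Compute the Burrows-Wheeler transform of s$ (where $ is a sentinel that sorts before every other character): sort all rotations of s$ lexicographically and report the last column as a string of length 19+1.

rank  rotation              last
    0  $ccbabecdcacccegfdee  e
    1  abecdcacccegfdee$ccb  b
    2  acccegfdee$ccbabecdc  c
    3  babecdcacccegfdee$cc  c
    4  becdcacccegfdee$ccba  a
    5  cacccegfdee$ccbabecd  d
    6  cbabecdcacccegfdee$c  c
    7  ccbabecdcacccegfdee$  $
    8  cccegfdee$ccbabecdca  a
    9  ccegfdee$ccbabecdcac  c
   10  cdcacccegfdee$ccbabe  e
   11  cegfdee$ccbabecdcacc  c
   12  dcacccegfdee$ccbabec  c
   13  dee$ccbabecdcacccegf  f
   14  e$ccbabecdcacccegfde  e
   15  ecdcacccegfdee$ccbab  b
   16  ee$ccbabecdcacccegfd  d
   17  egfdee$ccbabecdcaccc  c
   18  fdee$ccbabecdcaccceg  g
   19  gfdee$ccbabecdcaccce  e

ebccadc$aceccfebdcge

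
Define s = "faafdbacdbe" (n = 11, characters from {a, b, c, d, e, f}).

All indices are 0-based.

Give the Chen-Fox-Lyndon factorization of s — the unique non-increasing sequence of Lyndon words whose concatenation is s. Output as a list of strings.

["f", "aafdbacdbe"]

emit factor 1: 'f' (i=0, period=1)
emit factor 2: 'aafdbacdbe' (i=1, period=10)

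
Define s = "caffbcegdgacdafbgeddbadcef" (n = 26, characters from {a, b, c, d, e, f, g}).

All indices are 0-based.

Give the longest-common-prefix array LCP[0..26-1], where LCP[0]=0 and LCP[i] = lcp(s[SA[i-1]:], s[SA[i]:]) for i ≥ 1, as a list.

[0, 1, 1, 2, 0, 1, 1, 0, 1, 1, 2, 0, 1, 1, 1, 1, 0, 1, 1, 0, 1, 2, 1, 0, 1, 1]

rank | idx | suffix
   0 |  10 | acdafbgeddbadcef
   1 |  21 | adcef
   2 |  13 | afbgeddbadcef
   3 |   1 | affbcegdgacdafbgeddbadcef
   4 |  20 | badcef
   5 |   4 | bcegdgacdafbgeddbadcef
   6 |  15 | bgeddbadcef
   7 |   0 | caffbcegdgacdafbgeddbadcef
   8 |  11 | cdafbgeddbadcef
   9 |  23 | cef
  10 |   5 | cegdgacdafbgeddbadcef
  11 |  12 | dafbgeddbadcef
  12 |  19 | dbadcef
  13 |  22 | dcef
  14 |  18 | ddbadcef
  15 |   8 | dgacdafbgeddbadcef
  16 |  17 | eddbadcef
  17 |  24 | ef
  18 |   6 | egdgacdafbgeddbadcef
  19 |  25 | f
  20 |   3 | fbcegdgacdafbgeddbadcef
  21 |  14 | fbgeddbadcef
  22 |   2 | ffbcegdgacdafbgeddbadcef
  23 |   9 | gacdafbgeddbadcef
  24 |   7 | gdgacdafbgeddbadcef
  25 |  16 | geddbadcef

SA = [10, 21, 13, 1, 20, 4, 15, 0, 11, 23, 5, 12, 19, 22, 18, 8, 17, 24, 6, 25, 3, 14, 2, 9, 7, 16]
i: (SA[i-1],SA[i]) lcp shared
  1: (10,21) 1 'a'
  2: (21,13) 1 'a'
  3: (13,1) 2 'af'
  4: (1,20) 0 ''
  5: (20,4) 1 'b'
  6: (4,15) 1 'b'
  7: (15,0) 0 ''
  8: (0,11) 1 'c'
  9: (11,23) 1 'c'
  10: (23,5) 2 'ce'
  11: (5,12) 0 ''
  12: (12,19) 1 'd'
  13: (19,22) 1 'd'
  14: (22,18) 1 'd'
  15: (18,8) 1 'd'
  16: (8,17) 0 ''
  17: (17,24) 1 'e'
  18: (24,6) 1 'e'
  19: (6,25) 0 ''
  20: (25,3) 1 'f'
  21: (3,14) 2 'fb'
  22: (14,2) 1 'f'
  23: (2,9) 0 ''
  24: (9,7) 1 'g'
  25: (7,16) 1 'g'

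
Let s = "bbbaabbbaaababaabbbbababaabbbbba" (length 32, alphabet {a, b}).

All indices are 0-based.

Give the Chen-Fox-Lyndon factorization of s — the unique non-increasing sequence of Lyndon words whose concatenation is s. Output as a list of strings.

emit factor 1: 'b' (i=0, period=1)
emit factor 2: 'b' (i=1, period=1)
emit factor 3: 'b' (i=2, period=1)
emit factor 4: 'aabbb' (i=3, period=5)
emit factor 5: 'aaababaabbbbababaabbbbb' (i=8, period=23)
emit factor 6: 'a' (i=31, period=1)

["b", "b", "b", "aabbb", "aaababaabbbbababaabbbbb", "a"]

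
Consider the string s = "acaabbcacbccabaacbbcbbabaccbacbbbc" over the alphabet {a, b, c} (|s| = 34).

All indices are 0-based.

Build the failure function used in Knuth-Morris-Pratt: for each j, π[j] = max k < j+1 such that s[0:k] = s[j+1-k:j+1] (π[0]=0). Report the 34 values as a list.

[0, 0, 1, 1, 0, 0, 0, 1, 2, 0, 0, 0, 1, 0, 1, 1, 2, 0, 0, 0, 0, 0, 1, 0, 1, 2, 0, 0, 1, 2, 0, 0, 0, 0]

π[0] = 0
j=1 s[j]='c': π[1]=0 (border '')
j=2 s[j]='a': π[2]=1 (border 'a')
j=3 s[j]='a': k: 1→0; π[3]=1 (border 'a')
j=4 s[j]='b': k: 1→0; π[4]=0 (border '')
j=5 s[j]='b': π[5]=0 (border '')
j=6 s[j]='c': π[6]=0 (border '')
j=7 s[j]='a': π[7]=1 (border 'a')
j=8 s[j]='c': π[8]=2 (border 'ac')
j=9 s[j]='b': k: 2→0; π[9]=0 (border '')
j=10 s[j]='c': π[10]=0 (border '')
j=11 s[j]='c': π[11]=0 (border '')
j=12 s[j]='a': π[12]=1 (border 'a')
j=13 s[j]='b': k: 1→0; π[13]=0 (border '')
j=14 s[j]='a': π[14]=1 (border 'a')
j=15 s[j]='a': k: 1→0; π[15]=1 (border 'a')
j=16 s[j]='c': π[16]=2 (border 'ac')
j=17 s[j]='b': k: 2→0; π[17]=0 (border '')
j=18 s[j]='b': π[18]=0 (border '')
j=19 s[j]='c': π[19]=0 (border '')
j=20 s[j]='b': π[20]=0 (border '')
j=21 s[j]='b': π[21]=0 (border '')
j=22 s[j]='a': π[22]=1 (border 'a')
j=23 s[j]='b': k: 1→0; π[23]=0 (border '')
j=24 s[j]='a': π[24]=1 (border 'a')
j=25 s[j]='c': π[25]=2 (border 'ac')
j=26 s[j]='c': k: 2→0; π[26]=0 (border '')
j=27 s[j]='b': π[27]=0 (border '')
j=28 s[j]='a': π[28]=1 (border 'a')
j=29 s[j]='c': π[29]=2 (border 'ac')
j=30 s[j]='b': k: 2→0; π[30]=0 (border '')
j=31 s[j]='b': π[31]=0 (border '')
j=32 s[j]='b': π[32]=0 (border '')
j=33 s[j]='c': π[33]=0 (border '')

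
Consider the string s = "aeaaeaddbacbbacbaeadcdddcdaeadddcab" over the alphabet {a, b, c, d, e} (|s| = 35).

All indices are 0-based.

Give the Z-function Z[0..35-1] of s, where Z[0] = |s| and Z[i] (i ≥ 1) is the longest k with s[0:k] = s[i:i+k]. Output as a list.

[35, 0, 1, 3, 0, 1, 0, 0, 0, 1, 0, 0, 0, 1, 0, 0, 3, 0, 1, 0, 0, 0, 0, 0, 0, 0, 3, 0, 1, 0, 0, 0, 0, 1, 0]

Z[0]=35
i=1: i≥r, start 0; Z[1]=0
i=2: i≥r, start 0; Z[2]=1 grow→box=[2,3)
i=3: i≥r, start 0; Z[3]=3 grow→box=[3,6)
i=4: min(r-i=2, Z[1]=0)=0; Z[4]=0
i=5: min(r-i=1, Z[2]=1)=1; Z[5]=1
i=6: i≥r, start 0; Z[6]=0
i=7: i≥r, start 0; Z[7]=0
i=8: i≥r, start 0; Z[8]=0
i=9: i≥r, start 0; Z[9]=1 grow→box=[9,10)
i=10: i≥r, start 0; Z[10]=0
i=11: i≥r, start 0; Z[11]=0
i=12: i≥r, start 0; Z[12]=0
i=13: i≥r, start 0; Z[13]=1 grow→box=[13,14)
i=14: i≥r, start 0; Z[14]=0
i=15: i≥r, start 0; Z[15]=0
i=16: i≥r, start 0; Z[16]=3 grow→box=[16,19)
i=17: min(r-i=2, Z[1]=0)=0; Z[17]=0
i=18: min(r-i=1, Z[2]=1)=1; Z[18]=1
i=19: i≥r, start 0; Z[19]=0
i=20: i≥r, start 0; Z[20]=0
i=21: i≥r, start 0; Z[21]=0
i=22: i≥r, start 0; Z[22]=0
i=23: i≥r, start 0; Z[23]=0
i=24: i≥r, start 0; Z[24]=0
i=25: i≥r, start 0; Z[25]=0
i=26: i≥r, start 0; Z[26]=3 grow→box=[26,29)
i=27: min(r-i=2, Z[1]=0)=0; Z[27]=0
i=28: min(r-i=1, Z[2]=1)=1; Z[28]=1
i=29: i≥r, start 0; Z[29]=0
i=30: i≥r, start 0; Z[30]=0
i=31: i≥r, start 0; Z[31]=0
i=32: i≥r, start 0; Z[32]=0
i=33: i≥r, start 0; Z[33]=1 grow→box=[33,34)
i=34: i≥r, start 0; Z[34]=0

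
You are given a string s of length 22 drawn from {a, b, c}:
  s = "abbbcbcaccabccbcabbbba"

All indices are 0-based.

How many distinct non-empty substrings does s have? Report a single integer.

sorted suffixes:
  #0 SA[0]=21  'a'
  #1 SA[1]=16  'abbbba'
  #2 SA[2]=0  'abbbcbcaccabccbcabbbba'
  #3 SA[3]=10  'abccbcabbbba'
  #4 SA[4]=7  'accabccbcabbbba'
  #5 SA[5]=20  'ba'
  #6 SA[6]=19  'bba'
  #7 SA[7]=18  'bbba'
  #8 SA[8]=17  'bbbba'
  #9 SA[9]=1  'bbbcbcaccabccbcabbbba'
  #10 SA[10]=2  'bbcbcaccabccbcabbbba'
  #11 SA[11]=14  'bcabbbba'
  #12 SA[12]=5  'bcaccabccbcabbbba'
  #13 SA[13]=3  'bcbcaccabccbcabbbba'
  #14 SA[14]=11  'bccbcabbbba'
  #15 SA[15]=15  'cabbbba'
  #16 SA[16]=9  'cabccbcabbbba'
  #17 SA[17]=6  'caccabccbcabbbba'
  #18 SA[18]=13  'cbcabbbba'
  #19 SA[19]=4  'cbcaccabccbcabbbba'
  #20 SA[20]=8  'ccabccbcabbbba'
  #21 SA[21]=12  'ccbcabbbba'

SA = [21, 16, 0, 10, 7, 20, 19, 18, 17, 1, 2, 14, 5, 3, 11, 15, 9, 6, 13, 4, 8, 12]
i: (SA[i-1],SA[i]) lcp shared
  1: (21,16) 1 'a'
  2: (16,0) 4 'abbb'
  3: (0,10) 2 'ab'
  4: (10,7) 1 'a'
  5: (7,20) 0 ''
  6: (20,19) 1 'b'
  7: (19,18) 2 'bb'
  8: (18,17) 3 'bbb'
  9: (17,1) 3 'bbb'
  10: (1,2) 2 'bb'
  11: (2,14) 1 'b'
  12: (14,5) 3 'bca'
  13: (5,3) 2 'bc'
  14: (3,11) 2 'bc'
  15: (11,15) 0 ''
  16: (15,9) 3 'cab'
  17: (9,6) 2 'ca'
  18: (6,13) 1 'c'
  19: (13,4) 4 'cbca'
  20: (4,8) 1 'c'
  21: (8,12) 2 'cc'

n(n+1)/2 = 22·23/2 = 253
Σ LCP = 0 + 1 + 4 + 2 + 1 + 0 + 1 + 2 + 3 + 3 + 2 + 1 + 3 + 2 + 2 + 0 + 3 + 2 + 1 + 4 + 1 + 2 = 40
distinct = 253 − 40 = 213

213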